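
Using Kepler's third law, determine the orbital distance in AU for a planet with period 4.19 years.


a = P^(2/3) = 4.19^(2/3) = 2.599

2.599 AU


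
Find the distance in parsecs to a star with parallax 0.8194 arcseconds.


d = 1/p = 1/0.8194 = 1.2204

1.2204 pc


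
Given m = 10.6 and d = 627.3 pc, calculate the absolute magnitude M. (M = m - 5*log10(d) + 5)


M = m - 5*log10(d) + 5 = 10.6 - 5*log10(627.3) + 5 = 1.6126

1.6126


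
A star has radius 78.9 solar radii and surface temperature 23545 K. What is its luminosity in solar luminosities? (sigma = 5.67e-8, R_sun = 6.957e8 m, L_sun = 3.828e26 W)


R = 78.9 * 6.957e8 m = 5.489073e+10 m. L = 4*pi*R^2*sigma*T^4 = 4*pi*(5.489073e+10)^2 * 5.67e-8 * 23545^4 = 6.597595953e+32 W. L/L_sun = 6.597595953e+32 / 3.828e26 = 1.724e+06

1.724e+06 L_sun


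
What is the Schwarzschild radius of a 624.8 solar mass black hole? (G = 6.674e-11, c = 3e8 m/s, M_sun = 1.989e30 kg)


M = 624.8 * 1.989e30 kg = 1.2427272e+33 kg. rs = 2GM/c^2 = 2 * 6.674e-11 * 1.2427272e+33 / (3e8)^2 = 1.843e+06

1.843e+06 m


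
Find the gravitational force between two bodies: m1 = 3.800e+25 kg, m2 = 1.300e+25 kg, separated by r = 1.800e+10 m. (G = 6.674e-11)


F = G*m1*m2/r^2 = 6.674e-11 * 3.800e+25 * 1.300e+25 / (1.800e+10)^2 = 6.674e-11 * 4.940e+50 / 3.240e+20 = 1.018e+20

1.018e+20 N


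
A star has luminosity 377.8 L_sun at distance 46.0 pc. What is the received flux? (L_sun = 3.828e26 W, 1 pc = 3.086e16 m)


F = L / (4*pi*d^2) = 1.446e+29 / (4*pi*(1.420e+18)^2) = 5.711e-09

5.711e-09 W/m^2


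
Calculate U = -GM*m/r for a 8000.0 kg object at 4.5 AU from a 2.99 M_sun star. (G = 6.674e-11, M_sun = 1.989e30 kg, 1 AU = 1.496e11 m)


M = 2.99 * 1.989e30 kg = 5.94711e+30 kg; r = 4.5 AU * 1.496e11 m/AU = 6.732e+11 m. U = -GM*m/r = -(6.674e-11 * 5.94711e+30 * 8000.0) / 6.732e+11 = -4.717e+12

-4.717e+12 J


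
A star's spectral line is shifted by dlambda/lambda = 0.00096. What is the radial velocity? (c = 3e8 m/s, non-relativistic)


v = (dlambda/lambda) * c = 0.00096 * 3e8 = 288000.0

288000.0 m/s


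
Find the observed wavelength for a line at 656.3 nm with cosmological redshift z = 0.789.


lam_obs = lam_emit * (1 + z) = 656.3 * (1 + 0.789) = 1174.1207

1174.1207 nm


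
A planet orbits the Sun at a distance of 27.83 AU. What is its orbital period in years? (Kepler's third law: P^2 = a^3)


P = a^(3/2) = 27.83^1.5 = 146.8148

146.8148 years


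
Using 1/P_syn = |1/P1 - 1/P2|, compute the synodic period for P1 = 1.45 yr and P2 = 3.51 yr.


1/P_syn = |1/P1 - 1/P2| = |1/1.45 - 1/3.51| => P_syn = 2.4706

2.4706 years


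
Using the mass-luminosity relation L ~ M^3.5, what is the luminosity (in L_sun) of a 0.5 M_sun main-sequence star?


L/L_sun = (M/M_sun)^3.5 = 0.5^3.5 = 0.0884

0.0884 L_sun


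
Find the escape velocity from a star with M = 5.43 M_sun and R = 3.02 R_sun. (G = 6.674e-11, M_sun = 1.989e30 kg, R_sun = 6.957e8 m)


M = 5.43 * 1.989e30 kg = 1.080027e+31 kg; R = 3.02 * 6.957e8 m = 2.101014e+09 m. v_esc = sqrt(2GM/R) = sqrt(2 * 6.674e-11 * 1.080027e+31 / 2.101014e+09) = 828344.384

828344.384 m/s


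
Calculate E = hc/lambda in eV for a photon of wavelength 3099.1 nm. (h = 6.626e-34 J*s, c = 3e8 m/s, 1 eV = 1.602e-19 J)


E = hc/lambda = 6.626e-34 * 3e8 / 3.099e-06 = 6.414e-20 J = 0.4004 eV

0.4004 eV


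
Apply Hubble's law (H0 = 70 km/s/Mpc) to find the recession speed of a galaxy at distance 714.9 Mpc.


v = H0 * d = 70 * 714.9 = 50043.0

50043.0 km/s


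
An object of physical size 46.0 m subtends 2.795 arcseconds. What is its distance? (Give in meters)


D = size / theta_rad, theta_rad = 2.795 * pi/(180*3600) = 1.355e-05, D = 3.395e+06

3.395e+06 m


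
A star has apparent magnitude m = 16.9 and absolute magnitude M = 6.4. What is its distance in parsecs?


d = 10^((m - M + 5)/5) = 10^((16.9 - 6.4 + 5)/5) = 1258.9254

1258.9254 pc


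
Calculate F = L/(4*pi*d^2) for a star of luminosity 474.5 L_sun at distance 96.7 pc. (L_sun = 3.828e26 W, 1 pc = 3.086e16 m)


F = L / (4*pi*d^2) = 1.816e+29 / (4*pi*(2.984e+18)^2) = 1.623e-09

1.623e-09 W/m^2


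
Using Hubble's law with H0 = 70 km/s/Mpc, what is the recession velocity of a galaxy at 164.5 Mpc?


v = H0 * d = 70 * 164.5 = 11515.0

11515.0 km/s


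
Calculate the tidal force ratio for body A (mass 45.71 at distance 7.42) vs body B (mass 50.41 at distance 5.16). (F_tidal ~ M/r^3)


Ratio = (M1/r1^3) / (M2/r2^3) = (45.71/7.42^3) / (50.41/5.16^3) = 0.305

0.305


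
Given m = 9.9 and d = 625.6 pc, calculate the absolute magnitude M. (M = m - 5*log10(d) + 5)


M = m - 5*log10(d) + 5 = 9.9 - 5*log10(625.6) + 5 = 0.9185

0.9185


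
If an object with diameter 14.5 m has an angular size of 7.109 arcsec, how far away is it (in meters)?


D = size / theta_rad, theta_rad = 7.109 * pi/(180*3600) = 3.447e-05, D = 420711.7303

420711.7303 m


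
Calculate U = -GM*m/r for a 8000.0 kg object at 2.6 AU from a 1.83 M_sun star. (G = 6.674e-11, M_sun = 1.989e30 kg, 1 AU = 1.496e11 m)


M = 1.83 * 1.989e30 kg = 3.63987e+30 kg; r = 2.6 AU * 1.496e11 m/AU = 3.8896e+11 m. U = -GM*m/r = -(6.674e-11 * 3.63987e+30 * 8000.0) / 3.8896e+11 = -4.996e+12

-4.996e+12 J


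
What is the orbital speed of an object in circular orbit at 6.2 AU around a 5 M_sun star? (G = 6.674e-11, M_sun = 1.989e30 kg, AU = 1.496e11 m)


v = sqrt(GM/r) = sqrt(6.674e-11 * 9.945e+30 / 9.275e+11) = 26750.6201

26750.6201 m/s


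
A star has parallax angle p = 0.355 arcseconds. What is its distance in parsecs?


d = 1/p = 1/0.355 = 2.8169

2.8169 pc


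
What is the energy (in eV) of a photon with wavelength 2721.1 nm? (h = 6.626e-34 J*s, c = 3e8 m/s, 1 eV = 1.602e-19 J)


E = hc/lambda = 6.626e-34 * 3e8 / 2.721e-06 = 7.305e-20 J = 0.456 eV

0.456 eV


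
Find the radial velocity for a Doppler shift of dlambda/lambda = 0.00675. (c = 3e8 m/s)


v = (dlambda/lambda) * c = 0.00675 * 3e8 = 2.025e+06

2.025e+06 m/s


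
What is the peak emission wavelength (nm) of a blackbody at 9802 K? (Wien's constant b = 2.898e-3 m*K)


lam_max = b / T = 2.898e-3 / 9802 = 2.957e-07 m = 295.6539 nm

295.6539 nm


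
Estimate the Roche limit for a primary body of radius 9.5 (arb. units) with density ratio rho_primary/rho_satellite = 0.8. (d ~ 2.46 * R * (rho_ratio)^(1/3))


d_Roche = 2.46 * 9.5 * 0.8^(1/3) = 21.6948

21.6948


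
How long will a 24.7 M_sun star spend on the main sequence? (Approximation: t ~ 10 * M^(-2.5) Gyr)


t = 10 * M^(-2.5) = 10 * 24.7^(-2.5) = 0.0033

0.0033 Gyr


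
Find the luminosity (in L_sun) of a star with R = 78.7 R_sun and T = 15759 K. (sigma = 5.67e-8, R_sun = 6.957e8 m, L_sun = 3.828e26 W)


R = 78.7 * 6.957e8 m = 5.475159e+10 m. L = 4*pi*R^2*sigma*T^4 = 4*pi*(5.475159e+10)^2 * 5.67e-8 * 15759^4 = 1.317349517e+32 W. L/L_sun = 1.317349517e+32 / 3.828e26 = 344135.1924

344135.1924 L_sun


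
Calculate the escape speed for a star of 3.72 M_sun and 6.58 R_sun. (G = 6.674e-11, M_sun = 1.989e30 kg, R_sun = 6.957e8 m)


M = 3.72 * 1.989e30 kg = 7.39908e+30 kg; R = 6.58 * 6.957e8 m = 4.577706e+09 m. v_esc = sqrt(2GM/R) = sqrt(2 * 6.674e-11 * 7.39908e+30 / 4.577706e+09) = 464486.4101

464486.4101 m/s


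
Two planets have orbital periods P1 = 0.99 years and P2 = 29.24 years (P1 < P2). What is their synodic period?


1/P_syn = |1/P1 - 1/P2| = |1/0.99 - 1/29.24| => P_syn = 1.0247

1.0247 years


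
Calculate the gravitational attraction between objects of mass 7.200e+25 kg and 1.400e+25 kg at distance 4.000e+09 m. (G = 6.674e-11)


F = G*m1*m2/r^2 = 6.674e-11 * 7.200e+25 * 1.400e+25 / (4.000e+09)^2 = 6.674e-11 * 1.008e+51 / 1.600e+19 = 4.205e+21

4.205e+21 N


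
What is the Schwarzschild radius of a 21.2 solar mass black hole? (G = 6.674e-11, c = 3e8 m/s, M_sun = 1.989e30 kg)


M = 21.2 * 1.989e30 kg = 4.21668e+31 kg. rs = 2GM/c^2 = 2 * 6.674e-11 * 4.21668e+31 / (3e8)^2 = 62538.0496

62538.0496 m


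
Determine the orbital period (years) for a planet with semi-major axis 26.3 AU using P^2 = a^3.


P = a^(3/2) = 26.3^1.5 = 134.8757

134.8757 years


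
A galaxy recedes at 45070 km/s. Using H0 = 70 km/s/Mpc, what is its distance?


d = v / H0 = 45070 / 70 = 643.8571

643.8571 Mpc


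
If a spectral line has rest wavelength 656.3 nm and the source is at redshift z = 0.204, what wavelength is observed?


lam_obs = lam_emit * (1 + z) = 656.3 * (1 + 0.204) = 790.1852

790.1852 nm


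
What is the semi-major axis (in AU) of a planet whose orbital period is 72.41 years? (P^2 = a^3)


a = P^(2/3) = 72.41^(2/3) = 17.3726

17.3726 AU


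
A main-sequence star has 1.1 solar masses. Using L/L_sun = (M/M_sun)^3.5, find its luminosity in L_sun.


L/L_sun = (M/M_sun)^3.5 = 1.1^3.5 = 1.396

1.396 L_sun


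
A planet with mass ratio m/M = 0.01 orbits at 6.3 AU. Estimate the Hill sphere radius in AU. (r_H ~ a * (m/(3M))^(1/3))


r_H = a * (m/3M)^(1/3) = 6.3 * (0.01/3)^(1/3) = 0.9411

0.9411 AU


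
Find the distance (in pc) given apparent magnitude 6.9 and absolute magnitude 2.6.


d = 10^((m - M + 5)/5) = 10^((6.9 - 2.6 + 5)/5) = 72.4436

72.4436 pc


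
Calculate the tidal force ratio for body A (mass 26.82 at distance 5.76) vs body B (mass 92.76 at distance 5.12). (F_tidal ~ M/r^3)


Ratio = (M1/r1^3) / (M2/r2^3) = (26.82/5.76^3) / (92.76/5.12^3) = 0.2031

0.2031


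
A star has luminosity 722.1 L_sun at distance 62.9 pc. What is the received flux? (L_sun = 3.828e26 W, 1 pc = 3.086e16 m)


F = L / (4*pi*d^2) = 2.764e+29 / (4*pi*(1.941e+18)^2) = 5.838e-09

5.838e-09 W/m^2


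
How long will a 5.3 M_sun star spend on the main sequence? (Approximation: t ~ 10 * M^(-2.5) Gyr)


t = 10 * M^(-2.5) = 10 * 5.3^(-2.5) = 0.1546

0.1546 Gyr


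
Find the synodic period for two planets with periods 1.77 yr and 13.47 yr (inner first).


1/P_syn = |1/P1 - 1/P2| = |1/1.77 - 1/13.47| => P_syn = 2.0378

2.0378 years


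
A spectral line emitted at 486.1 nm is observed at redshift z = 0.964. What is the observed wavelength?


lam_obs = lam_emit * (1 + z) = 486.1 * (1 + 0.964) = 954.7004

954.7004 nm


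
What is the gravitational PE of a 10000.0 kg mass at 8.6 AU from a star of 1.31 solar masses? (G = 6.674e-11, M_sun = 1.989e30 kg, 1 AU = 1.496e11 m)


M = 1.31 * 1.989e30 kg = 2.60559e+30 kg; r = 8.6 AU * 1.496e11 m/AU = 1.28656e+12 m. U = -GM*m/r = -(6.674e-11 * 2.60559e+30 * 10000.0) / 1.28656e+12 = -1.352e+12

-1.352e+12 J


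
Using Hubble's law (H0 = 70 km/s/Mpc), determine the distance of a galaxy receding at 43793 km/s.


d = v / H0 = 43793 / 70 = 625.6143

625.6143 Mpc


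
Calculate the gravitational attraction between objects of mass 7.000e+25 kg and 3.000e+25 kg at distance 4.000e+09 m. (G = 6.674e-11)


F = G*m1*m2/r^2 = 6.674e-11 * 7.000e+25 * 3.000e+25 / (4.000e+09)^2 = 6.674e-11 * 2.100e+51 / 1.600e+19 = 8.760e+21

8.760e+21 N


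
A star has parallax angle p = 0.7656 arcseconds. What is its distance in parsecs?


d = 1/p = 1/0.7656 = 1.3062

1.3062 pc


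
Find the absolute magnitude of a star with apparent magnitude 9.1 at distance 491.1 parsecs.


M = m - 5*log10(d) + 5 = 9.1 - 5*log10(491.1) + 5 = 0.6442

0.6442


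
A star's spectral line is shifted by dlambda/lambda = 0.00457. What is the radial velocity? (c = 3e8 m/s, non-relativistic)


v = (dlambda/lambda) * c = 0.00457 * 3e8 = 1.371e+06

1.371e+06 m/s


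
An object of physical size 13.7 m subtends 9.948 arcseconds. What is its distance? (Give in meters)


D = size / theta_rad, theta_rad = 9.948 * pi/(180*3600) = 4.823e-05, D = 284059.896

284059.896 m


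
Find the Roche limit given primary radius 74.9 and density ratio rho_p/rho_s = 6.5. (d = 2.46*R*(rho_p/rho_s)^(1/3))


d_Roche = 2.46 * 74.9 * 6.5^(1/3) = 343.8651

343.8651


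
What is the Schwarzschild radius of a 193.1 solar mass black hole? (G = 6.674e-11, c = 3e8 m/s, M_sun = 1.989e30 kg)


M = 193.1 * 1.989e30 kg = 3.840759e+32 kg. rs = 2GM/c^2 = 2 * 6.674e-11 * 3.840759e+32 / (3e8)^2 = 569627.2348

569627.2348 m


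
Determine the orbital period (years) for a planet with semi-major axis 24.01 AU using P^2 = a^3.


P = a^(3/2) = 24.01^1.5 = 117.649

117.649 years


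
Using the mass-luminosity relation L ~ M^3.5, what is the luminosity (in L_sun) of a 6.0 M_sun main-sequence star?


L/L_sun = (M/M_sun)^3.5 = 6.0^3.5 = 529.0898

529.0898 L_sun


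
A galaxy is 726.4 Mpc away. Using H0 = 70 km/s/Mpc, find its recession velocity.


v = H0 * d = 70 * 726.4 = 50848.0

50848.0 km/s


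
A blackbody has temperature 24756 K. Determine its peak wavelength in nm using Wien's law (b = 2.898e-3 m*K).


lam_max = b / T = 2.898e-3 / 24756 = 1.171e-07 m = 117.0625 nm

117.0625 nm


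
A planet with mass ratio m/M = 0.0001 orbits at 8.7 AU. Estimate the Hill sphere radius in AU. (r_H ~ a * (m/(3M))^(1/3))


r_H = a * (m/3M)^(1/3) = 8.7 * (0.0001/3)^(1/3) = 0.28

0.28 AU


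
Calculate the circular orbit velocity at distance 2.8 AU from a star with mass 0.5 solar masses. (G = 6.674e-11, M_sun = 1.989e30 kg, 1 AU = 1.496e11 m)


v = sqrt(GM/r) = sqrt(6.674e-11 * 9.945e+29 / 4.189e+11) = 12587.8246

12587.8246 m/s


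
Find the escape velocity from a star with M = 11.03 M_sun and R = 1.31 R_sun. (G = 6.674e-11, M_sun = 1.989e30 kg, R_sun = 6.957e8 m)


M = 11.03 * 1.989e30 kg = 2.193867e+31 kg; R = 1.31 * 6.957e8 m = 9.11367e+08 m. v_esc = sqrt(2GM/R) = sqrt(2 * 6.674e-11 * 2.193867e+31 / 9.11367e+08) = 1.793e+06

1.793e+06 m/s


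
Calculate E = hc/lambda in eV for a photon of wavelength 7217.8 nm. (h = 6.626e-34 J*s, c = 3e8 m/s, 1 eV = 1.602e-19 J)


E = hc/lambda = 6.626e-34 * 3e8 / 7.218e-06 = 2.754e-20 J = 0.1719 eV

0.1719 eV


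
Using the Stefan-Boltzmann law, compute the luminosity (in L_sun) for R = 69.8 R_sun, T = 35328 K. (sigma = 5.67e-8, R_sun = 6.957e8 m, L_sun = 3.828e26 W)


R = 69.8 * 6.957e8 m = 4.855986e+10 m. L = 4*pi*R^2*sigma*T^4 = 4*pi*(4.855986e+10)^2 * 5.67e-8 * 35328^4 = 2.617122081e+33 W. L/L_sun = 2.617122081e+33 / 3.828e26 = 6.837e+06

6.837e+06 L_sun


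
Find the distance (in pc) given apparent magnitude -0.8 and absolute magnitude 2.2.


d = 10^((m - M + 5)/5) = 10^((-0.8 - 2.2 + 5)/5) = 2.5119

2.5119 pc


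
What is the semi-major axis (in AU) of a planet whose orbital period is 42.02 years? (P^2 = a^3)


a = P^(2/3) = 42.02^(2/3) = 12.0866

12.0866 AU


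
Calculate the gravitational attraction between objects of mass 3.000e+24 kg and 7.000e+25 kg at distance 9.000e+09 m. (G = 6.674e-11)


F = G*m1*m2/r^2 = 6.674e-11 * 3.000e+24 * 7.000e+25 / (9.000e+09)^2 = 6.674e-11 * 2.100e+50 / 8.100e+19 = 1.730e+20

1.730e+20 N


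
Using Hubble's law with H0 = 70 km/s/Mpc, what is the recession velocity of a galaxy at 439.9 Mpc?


v = H0 * d = 70 * 439.9 = 30793.0

30793.0 km/s


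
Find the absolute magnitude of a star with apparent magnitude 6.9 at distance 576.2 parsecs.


M = m - 5*log10(d) + 5 = 6.9 - 5*log10(576.2) + 5 = -1.9029

-1.9029


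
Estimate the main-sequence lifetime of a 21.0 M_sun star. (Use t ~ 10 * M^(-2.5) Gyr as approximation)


t = 10 * M^(-2.5) = 10 * 21.0^(-2.5) = 0.0049

0.0049 Gyr


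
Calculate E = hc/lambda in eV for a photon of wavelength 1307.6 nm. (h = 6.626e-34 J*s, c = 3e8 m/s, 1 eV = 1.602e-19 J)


E = hc/lambda = 6.626e-34 * 3e8 / 1.308e-06 = 1.520e-19 J = 0.9489 eV

0.9489 eV


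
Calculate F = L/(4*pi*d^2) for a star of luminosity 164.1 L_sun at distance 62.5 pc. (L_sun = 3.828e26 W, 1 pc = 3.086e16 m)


F = L / (4*pi*d^2) = 6.282e+28 / (4*pi*(1.929e+18)^2) = 1.344e-09

1.344e-09 W/m^2


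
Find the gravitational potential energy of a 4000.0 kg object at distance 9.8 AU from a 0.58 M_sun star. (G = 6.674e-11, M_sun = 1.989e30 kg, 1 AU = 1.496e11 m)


M = 0.58 * 1.989e30 kg = 1.15362e+30 kg; r = 9.8 AU * 1.496e11 m/AU = 1.46608e+12 m. U = -GM*m/r = -(6.674e-11 * 1.15362e+30 * 4000.0) / 1.46608e+12 = -2.101e+11

-2.101e+11 J


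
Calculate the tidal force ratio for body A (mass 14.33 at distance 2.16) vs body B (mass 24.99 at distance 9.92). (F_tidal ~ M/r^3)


Ratio = (M1/r1^3) / (M2/r2^3) = (14.33/2.16^3) / (24.99/9.92^3) = 55.5461

55.5461


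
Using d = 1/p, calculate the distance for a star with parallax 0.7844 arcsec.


d = 1/p = 1/0.7844 = 1.2749

1.2749 pc


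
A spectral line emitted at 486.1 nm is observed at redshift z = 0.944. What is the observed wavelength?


lam_obs = lam_emit * (1 + z) = 486.1 * (1 + 0.944) = 944.9784

944.9784 nm


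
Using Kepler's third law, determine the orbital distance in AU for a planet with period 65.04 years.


a = P^(2/3) = 65.04^(2/3) = 16.1729

16.1729 AU


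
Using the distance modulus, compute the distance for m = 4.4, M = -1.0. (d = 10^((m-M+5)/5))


d = 10^((m - M + 5)/5) = 10^((4.4 - -1.0 + 5)/5) = 120.2264

120.2264 pc


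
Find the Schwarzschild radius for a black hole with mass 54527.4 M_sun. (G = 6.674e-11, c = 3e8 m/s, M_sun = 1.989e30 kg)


M = 54527.4 * 1.989e30 kg = 1.084549986e+35 kg. rs = 2GM/c^2 = 2 * 6.674e-11 * 1.084549986e+35 / (3e8)^2 = 1.609e+08

1.609e+08 m


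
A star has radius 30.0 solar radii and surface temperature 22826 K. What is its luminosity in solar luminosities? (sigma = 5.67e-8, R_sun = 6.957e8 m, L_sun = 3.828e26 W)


R = 30.0 * 6.957e8 m = 2.0871e+10 m. L = 4*pi*R^2*sigma*T^4 = 4*pi*(2.0871e+10)^2 * 5.67e-8 * 22826^4 = 8.425558354e+31 W. L/L_sun = 8.425558354e+31 / 3.828e26 = 220103.4053

220103.4053 L_sun


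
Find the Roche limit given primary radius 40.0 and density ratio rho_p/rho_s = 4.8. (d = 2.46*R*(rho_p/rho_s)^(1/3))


d_Roche = 2.46 * 40.0 * 4.8^(1/3) = 165.9875

165.9875


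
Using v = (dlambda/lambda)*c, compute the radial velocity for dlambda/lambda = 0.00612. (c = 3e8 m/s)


v = (dlambda/lambda) * c = 0.00612 * 3e8 = 1.836e+06

1.836e+06 m/s


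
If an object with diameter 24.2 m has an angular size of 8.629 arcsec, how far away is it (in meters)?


D = size / theta_rad, theta_rad = 8.629 * pi/(180*3600) = 4.183e-05, D = 578468.9201

578468.9201 m


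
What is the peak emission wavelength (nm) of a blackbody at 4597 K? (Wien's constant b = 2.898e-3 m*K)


lam_max = b / T = 2.898e-3 / 4597 = 6.304e-07 m = 630.4111 nm

630.4111 nm


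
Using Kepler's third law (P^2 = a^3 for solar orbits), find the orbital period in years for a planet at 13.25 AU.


P = a^(3/2) = 13.25^1.5 = 48.2307

48.2307 years


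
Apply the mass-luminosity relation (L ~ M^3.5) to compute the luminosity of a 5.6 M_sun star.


L/L_sun = (M/M_sun)^3.5 = 5.6^3.5 = 415.5833

415.5833 L_sun


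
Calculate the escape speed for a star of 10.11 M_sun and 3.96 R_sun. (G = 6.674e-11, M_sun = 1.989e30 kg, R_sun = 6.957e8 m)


M = 10.11 * 1.989e30 kg = 2.010879e+31 kg; R = 3.96 * 6.957e8 m = 2.754972e+09 m. v_esc = sqrt(2GM/R) = sqrt(2 * 6.674e-11 * 2.010879e+31 / 2.754972e+09) = 987057.5476

987057.5476 m/s


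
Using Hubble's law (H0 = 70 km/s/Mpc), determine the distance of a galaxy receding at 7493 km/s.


d = v / H0 = 7493 / 70 = 107.0429

107.0429 Mpc


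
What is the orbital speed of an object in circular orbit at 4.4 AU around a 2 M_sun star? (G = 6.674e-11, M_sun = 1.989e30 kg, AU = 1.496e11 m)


v = sqrt(GM/r) = sqrt(6.674e-11 * 3.978e+30 / 6.582e+11) = 20083.2205

20083.2205 m/s


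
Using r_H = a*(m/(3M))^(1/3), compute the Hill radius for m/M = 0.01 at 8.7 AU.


r_H = a * (m/3M)^(1/3) = 8.7 * (0.01/3)^(1/3) = 1.2996

1.2996 AU


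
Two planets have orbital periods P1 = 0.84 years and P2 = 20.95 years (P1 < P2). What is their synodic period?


1/P_syn = |1/P1 - 1/P2| = |1/0.84 - 1/20.95| => P_syn = 0.8751

0.8751 years


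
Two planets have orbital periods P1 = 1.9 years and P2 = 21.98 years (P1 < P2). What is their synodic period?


1/P_syn = |1/P1 - 1/P2| = |1/1.9 - 1/21.98| => P_syn = 2.0798

2.0798 years


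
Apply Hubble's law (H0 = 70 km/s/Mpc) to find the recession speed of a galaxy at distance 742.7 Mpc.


v = H0 * d = 70 * 742.7 = 51989.0

51989.0 km/s


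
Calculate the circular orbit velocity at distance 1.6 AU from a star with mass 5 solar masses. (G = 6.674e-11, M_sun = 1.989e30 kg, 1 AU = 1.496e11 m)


v = sqrt(GM/r) = sqrt(6.674e-11 * 9.945e+30 / 2.394e+11) = 52658.6483

52658.6483 m/s


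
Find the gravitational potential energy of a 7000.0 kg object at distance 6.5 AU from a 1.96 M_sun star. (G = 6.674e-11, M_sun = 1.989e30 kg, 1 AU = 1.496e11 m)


M = 1.96 * 1.989e30 kg = 3.89844e+30 kg; r = 6.5 AU * 1.496e11 m/AU = 9.724e+11 m. U = -GM*m/r = -(6.674e-11 * 3.89844e+30 * 7000.0) / 9.724e+11 = -1.873e+12

-1.873e+12 J


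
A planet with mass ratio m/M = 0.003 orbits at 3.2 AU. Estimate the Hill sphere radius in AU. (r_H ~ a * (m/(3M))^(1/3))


r_H = a * (m/3M)^(1/3) = 3.2 * (0.003/3)^(1/3) = 0.32

0.32 AU


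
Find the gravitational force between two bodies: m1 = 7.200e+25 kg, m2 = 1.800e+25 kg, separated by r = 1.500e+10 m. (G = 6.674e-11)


F = G*m1*m2/r^2 = 6.674e-11 * 7.200e+25 * 1.800e+25 / (1.500e+10)^2 = 6.674e-11 * 1.296e+51 / 2.250e+20 = 3.844e+20

3.844e+20 N


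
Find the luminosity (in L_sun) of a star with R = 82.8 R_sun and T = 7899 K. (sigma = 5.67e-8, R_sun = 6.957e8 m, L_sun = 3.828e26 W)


R = 82.8 * 6.957e8 m = 5.760396e+10 m. L = 4*pi*R^2*sigma*T^4 = 4*pi*(5.760396e+10)^2 * 5.67e-8 * 7899^4 = 9.204200244e+30 W. L/L_sun = 9.204200244e+30 / 3.828e26 = 24044.4103

24044.4103 L_sun


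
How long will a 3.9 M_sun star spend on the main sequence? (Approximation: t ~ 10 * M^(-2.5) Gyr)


t = 10 * M^(-2.5) = 10 * 3.9^(-2.5) = 0.3329

0.3329 Gyr


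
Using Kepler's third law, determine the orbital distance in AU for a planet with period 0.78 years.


a = P^(2/3) = 0.78^(2/3) = 0.8474

0.8474 AU


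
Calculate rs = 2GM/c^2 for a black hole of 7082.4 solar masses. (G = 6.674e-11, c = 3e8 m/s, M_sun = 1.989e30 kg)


M = 7082.4 * 1.989e30 kg = 1.40868936e+34 kg. rs = 2GM/c^2 = 2 * 6.674e-11 * 1.40868936e+34 / (3e8)^2 = 2.089e+07

2.089e+07 m


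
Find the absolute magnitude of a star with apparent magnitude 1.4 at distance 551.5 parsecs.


M = m - 5*log10(d) + 5 = 1.4 - 5*log10(551.5) + 5 = -7.3077

-7.3077


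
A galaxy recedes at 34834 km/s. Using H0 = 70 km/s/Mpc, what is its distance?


d = v / H0 = 34834 / 70 = 497.6286

497.6286 Mpc


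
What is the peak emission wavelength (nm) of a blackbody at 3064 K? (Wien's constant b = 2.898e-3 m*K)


lam_max = b / T = 2.898e-3 / 3064 = 9.458e-07 m = 945.8225 nm

945.8225 nm


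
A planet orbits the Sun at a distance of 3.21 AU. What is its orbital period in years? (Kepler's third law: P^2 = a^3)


P = a^(3/2) = 3.21^1.5 = 5.7512

5.7512 years


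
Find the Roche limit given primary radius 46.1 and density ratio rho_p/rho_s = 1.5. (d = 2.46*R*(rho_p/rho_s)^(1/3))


d_Roche = 2.46 * 46.1 * 1.5^(1/3) = 129.8175

129.8175


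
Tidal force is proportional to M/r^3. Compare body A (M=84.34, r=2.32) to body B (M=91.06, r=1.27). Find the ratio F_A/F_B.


Ratio = (M1/r1^3) / (M2/r2^3) = (84.34/2.32^3) / (91.06/1.27^3) = 0.1519

0.1519


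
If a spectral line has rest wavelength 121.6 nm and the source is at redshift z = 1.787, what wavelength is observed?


lam_obs = lam_emit * (1 + z) = 121.6 * (1 + 1.787) = 338.8992

338.8992 nm


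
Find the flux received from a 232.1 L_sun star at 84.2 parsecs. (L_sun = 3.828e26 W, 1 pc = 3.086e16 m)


F = L / (4*pi*d^2) = 8.885e+28 / (4*pi*(2.598e+18)^2) = 1.047e-09

1.047e-09 W/m^2


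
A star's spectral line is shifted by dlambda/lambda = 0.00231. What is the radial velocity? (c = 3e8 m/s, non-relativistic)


v = (dlambda/lambda) * c = 0.00231 * 3e8 = 693000.0

693000.0 m/s


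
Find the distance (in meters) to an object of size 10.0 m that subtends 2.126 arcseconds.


D = size / theta_rad, theta_rad = 2.126 * pi/(180*3600) = 1.031e-05, D = 970201.3464

970201.3464 m


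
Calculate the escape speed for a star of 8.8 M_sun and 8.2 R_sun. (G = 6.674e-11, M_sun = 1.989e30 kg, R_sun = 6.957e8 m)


M = 8.8 * 1.989e30 kg = 1.75032e+31 kg; R = 8.2 * 6.957e8 m = 5.70474e+09 m. v_esc = sqrt(2GM/R) = sqrt(2 * 6.674e-11 * 1.75032e+31 / 5.70474e+09) = 639954.2075

639954.2075 m/s


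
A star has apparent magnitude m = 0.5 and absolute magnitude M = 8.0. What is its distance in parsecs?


d = 10^((m - M + 5)/5) = 10^((0.5 - 8.0 + 5)/5) = 0.3162

0.3162 pc


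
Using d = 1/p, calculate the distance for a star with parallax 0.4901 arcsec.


d = 1/p = 1/0.4901 = 2.0404

2.0404 pc


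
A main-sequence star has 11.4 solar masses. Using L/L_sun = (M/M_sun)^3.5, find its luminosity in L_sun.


L/L_sun = (M/M_sun)^3.5 = 11.4^3.5 = 5002.2683

5002.2683 L_sun


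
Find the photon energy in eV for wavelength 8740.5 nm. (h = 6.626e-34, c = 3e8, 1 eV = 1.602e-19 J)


E = hc/lambda = 6.626e-34 * 3e8 / 8.741e-06 = 2.274e-20 J = 0.142 eV

0.142 eV


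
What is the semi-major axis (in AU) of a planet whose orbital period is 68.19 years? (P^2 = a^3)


a = P^(2/3) = 68.19^(2/3) = 16.6909

16.6909 AU


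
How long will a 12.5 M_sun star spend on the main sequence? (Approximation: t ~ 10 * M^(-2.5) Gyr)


t = 10 * M^(-2.5) = 10 * 12.5^(-2.5) = 0.0181

0.0181 Gyr


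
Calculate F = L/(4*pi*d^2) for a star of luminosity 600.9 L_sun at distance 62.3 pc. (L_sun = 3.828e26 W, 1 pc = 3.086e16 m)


F = L / (4*pi*d^2) = 2.300e+29 / (4*pi*(1.923e+18)^2) = 4.952e-09

4.952e-09 W/m^2


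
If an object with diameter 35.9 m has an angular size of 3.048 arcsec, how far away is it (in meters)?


D = size / theta_rad, theta_rad = 3.048 * pi/(180*3600) = 1.478e-05, D = 2.429e+06

2.429e+06 m


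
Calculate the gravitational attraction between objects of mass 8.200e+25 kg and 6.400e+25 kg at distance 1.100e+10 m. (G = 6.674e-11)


F = G*m1*m2/r^2 = 6.674e-11 * 8.200e+25 * 6.400e+25 / (1.100e+10)^2 = 6.674e-11 * 5.248e+51 / 1.210e+20 = 2.895e+21

2.895e+21 N


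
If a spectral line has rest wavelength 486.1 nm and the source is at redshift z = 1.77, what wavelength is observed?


lam_obs = lam_emit * (1 + z) = 486.1 * (1 + 1.77) = 1346.497

1346.497 nm


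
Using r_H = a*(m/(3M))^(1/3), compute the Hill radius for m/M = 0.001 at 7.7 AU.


r_H = a * (m/3M)^(1/3) = 7.7 * (0.001/3)^(1/3) = 0.5339

0.5339 AU


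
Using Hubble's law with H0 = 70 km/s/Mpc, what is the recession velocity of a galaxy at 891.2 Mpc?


v = H0 * d = 70 * 891.2 = 62384.0

62384.0 km/s


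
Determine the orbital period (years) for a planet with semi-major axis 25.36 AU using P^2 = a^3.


P = a^(3/2) = 25.36^1.5 = 127.7097

127.7097 years


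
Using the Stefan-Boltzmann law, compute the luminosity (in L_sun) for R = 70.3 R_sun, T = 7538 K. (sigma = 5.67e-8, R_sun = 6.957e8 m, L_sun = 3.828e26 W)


R = 70.3 * 6.957e8 m = 4.890771e+10 m. L = 4*pi*R^2*sigma*T^4 = 4*pi*(4.890771e+10)^2 * 5.67e-8 * 7538^4 = 5.502652813e+30 W. L/L_sun = 5.502652813e+30 / 3.828e26 = 14374.7461

14374.7461 L_sun


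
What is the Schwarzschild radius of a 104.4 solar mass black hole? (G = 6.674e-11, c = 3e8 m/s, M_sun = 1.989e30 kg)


M = 104.4 * 1.989e30 kg = 2.076516e+32 kg. rs = 2GM/c^2 = 2 * 6.674e-11 * 2.076516e+32 / (3e8)^2 = 307970.3952

307970.3952 m


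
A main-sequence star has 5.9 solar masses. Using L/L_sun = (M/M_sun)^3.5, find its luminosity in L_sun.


L/L_sun = (M/M_sun)^3.5 = 5.9^3.5 = 498.8639

498.8639 L_sun


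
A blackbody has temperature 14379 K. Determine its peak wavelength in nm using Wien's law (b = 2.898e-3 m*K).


lam_max = b / T = 2.898e-3 / 14379 = 2.015e-07 m = 201.5439 nm

201.5439 nm


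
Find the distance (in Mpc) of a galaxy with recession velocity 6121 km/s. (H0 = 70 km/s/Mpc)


d = v / H0 = 6121 / 70 = 87.4429

87.4429 Mpc


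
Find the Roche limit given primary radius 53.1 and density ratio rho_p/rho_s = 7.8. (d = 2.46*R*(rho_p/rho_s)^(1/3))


d_Roche = 2.46 * 53.1 * 7.8^(1/3) = 259.0565

259.0565


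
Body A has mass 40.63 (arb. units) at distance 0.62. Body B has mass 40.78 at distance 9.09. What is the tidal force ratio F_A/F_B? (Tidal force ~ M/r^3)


Ratio = (M1/r1^3) / (M2/r2^3) = (40.63/0.62^3) / (40.78/9.09^3) = 3139.9026

3139.9026


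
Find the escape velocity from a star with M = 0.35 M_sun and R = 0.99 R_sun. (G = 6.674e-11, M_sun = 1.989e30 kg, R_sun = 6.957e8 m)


M = 0.35 * 1.989e30 kg = 6.9615e+29 kg; R = 0.99 * 6.957e8 m = 6.88743e+08 m. v_esc = sqrt(2GM/R) = sqrt(2 * 6.674e-11 * 6.9615e+29 / 6.88743e+08) = 367308.4451

367308.4451 m/s


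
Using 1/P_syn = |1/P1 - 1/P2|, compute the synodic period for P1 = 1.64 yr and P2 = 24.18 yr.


1/P_syn = |1/P1 - 1/P2| = |1/1.64 - 1/24.18| => P_syn = 1.7593

1.7593 years


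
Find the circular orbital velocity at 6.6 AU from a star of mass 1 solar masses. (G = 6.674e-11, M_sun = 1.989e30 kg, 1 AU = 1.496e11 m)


v = sqrt(GM/r) = sqrt(6.674e-11 * 1.989e+30 / 9.874e+11) = 11595.0527

11595.0527 m/s


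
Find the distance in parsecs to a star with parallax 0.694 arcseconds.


d = 1/p = 1/0.694 = 1.4409

1.4409 pc


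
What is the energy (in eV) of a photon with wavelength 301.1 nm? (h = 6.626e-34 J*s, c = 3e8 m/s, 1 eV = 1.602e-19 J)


E = hc/lambda = 6.626e-34 * 3e8 / 3.011e-07 = 6.602e-19 J = 4.121 eV

4.121 eV


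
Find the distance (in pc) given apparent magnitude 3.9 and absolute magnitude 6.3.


d = 10^((m - M + 5)/5) = 10^((3.9 - 6.3 + 5)/5) = 3.3113

3.3113 pc


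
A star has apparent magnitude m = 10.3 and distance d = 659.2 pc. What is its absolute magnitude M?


M = m - 5*log10(d) + 5 = 10.3 - 5*log10(659.2) + 5 = 1.2049

1.2049


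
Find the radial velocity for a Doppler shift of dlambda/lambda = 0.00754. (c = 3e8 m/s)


v = (dlambda/lambda) * c = 0.00754 * 3e8 = 2.262e+06

2.262e+06 m/s


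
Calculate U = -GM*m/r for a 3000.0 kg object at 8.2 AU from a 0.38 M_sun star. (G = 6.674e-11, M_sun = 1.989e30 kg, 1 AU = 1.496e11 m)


M = 0.38 * 1.989e30 kg = 7.5582e+29 kg; r = 8.2 AU * 1.496e11 m/AU = 1.22672e+12 m. U = -GM*m/r = -(6.674e-11 * 7.5582e+29 * 3000.0) / 1.22672e+12 = -1.234e+11

-1.234e+11 J


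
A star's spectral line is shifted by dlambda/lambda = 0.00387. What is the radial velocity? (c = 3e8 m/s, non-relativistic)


v = (dlambda/lambda) * c = 0.00387 * 3e8 = 1.161e+06

1.161e+06 m/s


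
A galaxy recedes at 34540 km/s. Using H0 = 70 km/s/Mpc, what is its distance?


d = v / H0 = 34540 / 70 = 493.4286

493.4286 Mpc


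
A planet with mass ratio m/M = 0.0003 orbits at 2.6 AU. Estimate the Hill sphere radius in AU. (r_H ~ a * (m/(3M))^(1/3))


r_H = a * (m/3M)^(1/3) = 2.6 * (0.0003/3)^(1/3) = 0.1207

0.1207 AU


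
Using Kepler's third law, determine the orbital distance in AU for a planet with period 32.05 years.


a = P^(2/3) = 32.05^(2/3) = 10.0899

10.0899 AU


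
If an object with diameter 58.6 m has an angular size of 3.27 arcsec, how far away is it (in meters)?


D = size / theta_rad, theta_rad = 3.27 * pi/(180*3600) = 1.585e-05, D = 3.696e+06

3.696e+06 m


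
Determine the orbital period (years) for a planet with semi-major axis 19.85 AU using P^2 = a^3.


P = a^(3/2) = 19.85^1.5 = 88.4384

88.4384 years


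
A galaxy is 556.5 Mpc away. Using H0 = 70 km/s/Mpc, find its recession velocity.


v = H0 * d = 70 * 556.5 = 38955.0

38955.0 km/s


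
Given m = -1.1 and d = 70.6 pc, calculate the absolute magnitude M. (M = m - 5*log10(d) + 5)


M = m - 5*log10(d) + 5 = -1.1 - 5*log10(70.6) + 5 = -5.344

-5.344


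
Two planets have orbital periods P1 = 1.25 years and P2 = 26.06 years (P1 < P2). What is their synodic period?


1/P_syn = |1/P1 - 1/P2| = |1/1.25 - 1/26.06| => P_syn = 1.313

1.313 years


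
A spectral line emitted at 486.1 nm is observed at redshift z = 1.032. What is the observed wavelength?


lam_obs = lam_emit * (1 + z) = 486.1 * (1 + 1.032) = 987.7552

987.7552 nm


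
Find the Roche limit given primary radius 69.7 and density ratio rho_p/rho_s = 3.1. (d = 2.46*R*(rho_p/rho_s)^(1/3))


d_Roche = 2.46 * 69.7 * 3.1^(1/3) = 250.0087

250.0087


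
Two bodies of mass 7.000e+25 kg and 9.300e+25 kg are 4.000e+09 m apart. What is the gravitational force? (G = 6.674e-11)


F = G*m1*m2/r^2 = 6.674e-11 * 7.000e+25 * 9.300e+25 / (4.000e+09)^2 = 6.674e-11 * 6.510e+51 / 1.600e+19 = 2.715e+22

2.715e+22 N


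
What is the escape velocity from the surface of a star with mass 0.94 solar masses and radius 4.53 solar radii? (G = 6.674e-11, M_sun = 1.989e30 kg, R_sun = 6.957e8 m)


M = 0.94 * 1.989e30 kg = 1.86966e+30 kg; R = 4.53 * 6.957e8 m = 3.151521e+09 m. v_esc = sqrt(2GM/R) = sqrt(2 * 6.674e-11 * 1.86966e+30 / 3.151521e+09) = 281403.3833

281403.3833 m/s


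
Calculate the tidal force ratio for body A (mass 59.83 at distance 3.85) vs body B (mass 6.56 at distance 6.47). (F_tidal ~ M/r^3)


Ratio = (M1/r1^3) / (M2/r2^3) = (59.83/3.85^3) / (6.56/6.47^3) = 43.2858

43.2858


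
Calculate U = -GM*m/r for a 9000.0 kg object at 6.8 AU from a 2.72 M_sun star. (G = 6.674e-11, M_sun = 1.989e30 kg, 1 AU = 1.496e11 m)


M = 2.72 * 1.989e30 kg = 5.41008e+30 kg; r = 6.8 AU * 1.496e11 m/AU = 1.01728e+12 m. U = -GM*m/r = -(6.674e-11 * 5.41008e+30 * 9000.0) / 1.01728e+12 = -3.194e+12

-3.194e+12 J


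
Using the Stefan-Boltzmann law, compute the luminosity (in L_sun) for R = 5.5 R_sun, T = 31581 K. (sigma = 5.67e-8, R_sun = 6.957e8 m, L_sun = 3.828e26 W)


R = 5.5 * 6.957e8 m = 3.82635e+09 m. L = 4*pi*R^2*sigma*T^4 = 4*pi*(3.82635e+09)^2 * 5.67e-8 * 31581^4 = 1.03768567e+31 W. L/L_sun = 1.03768567e+31 / 3.828e26 = 27107.7761

27107.7761 L_sun


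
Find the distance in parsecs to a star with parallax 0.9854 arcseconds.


d = 1/p = 1/0.9854 = 1.0148

1.0148 pc


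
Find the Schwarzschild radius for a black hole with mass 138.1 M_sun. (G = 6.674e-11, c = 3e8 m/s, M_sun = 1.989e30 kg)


M = 138.1 * 1.989e30 kg = 2.746809e+32 kg. rs = 2GM/c^2 = 2 * 6.674e-11 * 2.746809e+32 / (3e8)^2 = 407382.2948

407382.2948 m


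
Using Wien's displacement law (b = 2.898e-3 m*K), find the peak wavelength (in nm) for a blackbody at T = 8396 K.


lam_max = b / T = 2.898e-3 / 8396 = 3.452e-07 m = 345.1644 nm

345.1644 nm


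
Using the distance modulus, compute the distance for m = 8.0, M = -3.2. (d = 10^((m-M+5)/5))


d = 10^((m - M + 5)/5) = 10^((8.0 - -3.2 + 5)/5) = 1737.8008

1737.8008 pc


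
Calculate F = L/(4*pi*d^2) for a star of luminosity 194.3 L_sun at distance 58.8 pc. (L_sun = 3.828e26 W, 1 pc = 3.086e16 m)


F = L / (4*pi*d^2) = 7.438e+28 / (4*pi*(1.815e+18)^2) = 1.798e-09

1.798e-09 W/m^2


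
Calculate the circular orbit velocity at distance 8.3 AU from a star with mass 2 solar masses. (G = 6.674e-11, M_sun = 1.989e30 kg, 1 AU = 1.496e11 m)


v = sqrt(GM/r) = sqrt(6.674e-11 * 3.978e+30 / 1.242e+12) = 14622.4669

14622.4669 m/s


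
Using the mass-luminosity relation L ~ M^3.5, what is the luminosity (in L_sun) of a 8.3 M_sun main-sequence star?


L/L_sun = (M/M_sun)^3.5 = 8.3^3.5 = 1647.3024

1647.3024 L_sun


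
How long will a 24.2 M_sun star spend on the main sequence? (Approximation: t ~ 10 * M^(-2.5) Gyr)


t = 10 * M^(-2.5) = 10 * 24.2^(-2.5) = 0.0035

0.0035 Gyr


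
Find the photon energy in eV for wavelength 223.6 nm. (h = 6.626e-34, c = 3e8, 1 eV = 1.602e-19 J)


E = hc/lambda = 6.626e-34 * 3e8 / 2.236e-07 = 8.890e-19 J = 5.5493 eV

5.5493 eV


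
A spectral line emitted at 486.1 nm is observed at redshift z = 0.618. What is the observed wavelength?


lam_obs = lam_emit * (1 + z) = 486.1 * (1 + 0.618) = 786.5098

786.5098 nm


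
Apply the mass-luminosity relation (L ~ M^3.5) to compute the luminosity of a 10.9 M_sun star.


L/L_sun = (M/M_sun)^3.5 = 10.9^3.5 = 4275.5574

4275.5574 L_sun


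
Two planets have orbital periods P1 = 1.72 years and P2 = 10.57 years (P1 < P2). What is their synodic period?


1/P_syn = |1/P1 - 1/P2| = |1/1.72 - 1/10.57| => P_syn = 2.0543

2.0543 years


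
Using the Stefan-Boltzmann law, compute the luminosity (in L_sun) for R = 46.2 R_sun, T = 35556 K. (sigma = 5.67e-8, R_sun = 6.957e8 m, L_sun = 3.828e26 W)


R = 46.2 * 6.957e8 m = 3.214134e+10 m. L = 4*pi*R^2*sigma*T^4 = 4*pi*(3.214134e+10)^2 * 5.67e-8 * 35556^4 = 1.176447282e+33 W. L/L_sun = 1.176447282e+33 / 3.828e26 = 3.073e+06

3.073e+06 L_sun


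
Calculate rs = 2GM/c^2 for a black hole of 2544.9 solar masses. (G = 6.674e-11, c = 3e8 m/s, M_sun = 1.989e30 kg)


M = 2544.9 * 1.989e30 kg = 5.0618061e+33 kg. rs = 2GM/c^2 = 2 * 6.674e-11 * 5.0618061e+33 / (3e8)^2 = 7.507e+06

7.507e+06 m


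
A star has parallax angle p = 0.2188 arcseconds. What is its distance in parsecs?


d = 1/p = 1/0.2188 = 4.5704

4.5704 pc


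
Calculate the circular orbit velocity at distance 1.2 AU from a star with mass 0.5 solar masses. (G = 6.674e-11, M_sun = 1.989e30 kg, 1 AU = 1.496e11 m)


v = sqrt(GM/r) = sqrt(6.674e-11 * 9.945e+29 / 1.795e+11) = 19228.2197

19228.2197 m/s


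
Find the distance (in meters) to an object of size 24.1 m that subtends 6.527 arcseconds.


D = size / theta_rad, theta_rad = 6.527 * pi/(180*3600) = 3.164e-05, D = 761602.8544

761602.8544 m


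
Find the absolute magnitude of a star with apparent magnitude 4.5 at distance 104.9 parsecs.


M = m - 5*log10(d) + 5 = 4.5 - 5*log10(104.9) + 5 = -0.6039

-0.6039


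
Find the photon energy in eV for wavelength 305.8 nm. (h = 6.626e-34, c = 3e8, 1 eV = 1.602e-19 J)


E = hc/lambda = 6.626e-34 * 3e8 / 3.058e-07 = 6.500e-19 J = 4.0576 eV

4.0576 eV


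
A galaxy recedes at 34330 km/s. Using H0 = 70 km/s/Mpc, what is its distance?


d = v / H0 = 34330 / 70 = 490.4286

490.4286 Mpc


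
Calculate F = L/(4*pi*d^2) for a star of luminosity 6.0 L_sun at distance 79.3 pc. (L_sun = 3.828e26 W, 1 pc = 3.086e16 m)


F = L / (4*pi*d^2) = 2.297e+27 / (4*pi*(2.447e+18)^2) = 3.052e-11

3.052e-11 W/m^2


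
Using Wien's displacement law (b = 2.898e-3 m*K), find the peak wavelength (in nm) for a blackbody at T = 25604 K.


lam_max = b / T = 2.898e-3 / 25604 = 1.132e-07 m = 113.1854 nm

113.1854 nm


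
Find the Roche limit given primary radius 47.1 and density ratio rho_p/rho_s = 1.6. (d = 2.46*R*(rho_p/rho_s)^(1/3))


d_Roche = 2.46 * 47.1 * 1.6^(1/3) = 135.5177

135.5177


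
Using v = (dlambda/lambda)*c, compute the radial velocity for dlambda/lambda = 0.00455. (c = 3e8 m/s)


v = (dlambda/lambda) * c = 0.00455 * 3e8 = 1.365e+06

1.365e+06 m/s


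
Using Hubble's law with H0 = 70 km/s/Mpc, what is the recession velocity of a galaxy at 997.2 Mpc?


v = H0 * d = 70 * 997.2 = 69804.0

69804.0 km/s


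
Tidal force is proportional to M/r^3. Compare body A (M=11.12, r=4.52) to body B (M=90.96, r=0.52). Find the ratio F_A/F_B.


Ratio = (M1/r1^3) / (M2/r2^3) = (11.12/4.52^3) / (90.96/0.52^3) = 1.861e-04

1.861e-04


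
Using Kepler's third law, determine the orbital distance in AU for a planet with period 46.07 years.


a = P^(2/3) = 46.07^(2/3) = 12.8513

12.8513 AU


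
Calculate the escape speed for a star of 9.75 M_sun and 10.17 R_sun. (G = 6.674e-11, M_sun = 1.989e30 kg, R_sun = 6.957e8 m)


M = 9.75 * 1.989e30 kg = 1.939275e+31 kg; R = 10.17 * 6.957e8 m = 7.075269e+09 m. v_esc = sqrt(2GM/R) = sqrt(2 * 6.674e-11 * 1.939275e+31 / 7.075269e+09) = 604862.0266

604862.0266 m/s


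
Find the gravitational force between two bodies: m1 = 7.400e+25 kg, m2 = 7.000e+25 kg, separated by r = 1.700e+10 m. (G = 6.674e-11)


F = G*m1*m2/r^2 = 6.674e-11 * 7.400e+25 * 7.000e+25 / (1.700e+10)^2 = 6.674e-11 * 5.180e+51 / 2.890e+20 = 1.196e+21

1.196e+21 N
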